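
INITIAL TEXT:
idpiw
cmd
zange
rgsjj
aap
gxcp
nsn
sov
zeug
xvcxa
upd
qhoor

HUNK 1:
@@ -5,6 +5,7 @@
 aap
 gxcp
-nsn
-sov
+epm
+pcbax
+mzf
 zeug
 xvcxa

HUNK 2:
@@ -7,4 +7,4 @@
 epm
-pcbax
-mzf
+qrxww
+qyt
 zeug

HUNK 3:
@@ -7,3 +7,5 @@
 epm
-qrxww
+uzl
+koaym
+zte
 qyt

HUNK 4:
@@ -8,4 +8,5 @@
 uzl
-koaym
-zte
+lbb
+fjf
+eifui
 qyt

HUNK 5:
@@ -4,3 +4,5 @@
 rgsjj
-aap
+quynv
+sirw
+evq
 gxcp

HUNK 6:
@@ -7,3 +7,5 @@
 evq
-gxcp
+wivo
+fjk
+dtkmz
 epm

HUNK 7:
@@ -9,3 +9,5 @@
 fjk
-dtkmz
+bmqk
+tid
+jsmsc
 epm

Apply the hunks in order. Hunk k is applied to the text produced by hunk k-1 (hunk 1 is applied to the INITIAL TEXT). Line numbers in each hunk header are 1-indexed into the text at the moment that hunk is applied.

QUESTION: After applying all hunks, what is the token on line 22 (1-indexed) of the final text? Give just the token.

Hunk 1: at line 5 remove [nsn,sov] add [epm,pcbax,mzf] -> 13 lines: idpiw cmd zange rgsjj aap gxcp epm pcbax mzf zeug xvcxa upd qhoor
Hunk 2: at line 7 remove [pcbax,mzf] add [qrxww,qyt] -> 13 lines: idpiw cmd zange rgsjj aap gxcp epm qrxww qyt zeug xvcxa upd qhoor
Hunk 3: at line 7 remove [qrxww] add [uzl,koaym,zte] -> 15 lines: idpiw cmd zange rgsjj aap gxcp epm uzl koaym zte qyt zeug xvcxa upd qhoor
Hunk 4: at line 8 remove [koaym,zte] add [lbb,fjf,eifui] -> 16 lines: idpiw cmd zange rgsjj aap gxcp epm uzl lbb fjf eifui qyt zeug xvcxa upd qhoor
Hunk 5: at line 4 remove [aap] add [quynv,sirw,evq] -> 18 lines: idpiw cmd zange rgsjj quynv sirw evq gxcp epm uzl lbb fjf eifui qyt zeug xvcxa upd qhoor
Hunk 6: at line 7 remove [gxcp] add [wivo,fjk,dtkmz] -> 20 lines: idpiw cmd zange rgsjj quynv sirw evq wivo fjk dtkmz epm uzl lbb fjf eifui qyt zeug xvcxa upd qhoor
Hunk 7: at line 9 remove [dtkmz] add [bmqk,tid,jsmsc] -> 22 lines: idpiw cmd zange rgsjj quynv sirw evq wivo fjk bmqk tid jsmsc epm uzl lbb fjf eifui qyt zeug xvcxa upd qhoor
Final line 22: qhoor

Answer: qhoor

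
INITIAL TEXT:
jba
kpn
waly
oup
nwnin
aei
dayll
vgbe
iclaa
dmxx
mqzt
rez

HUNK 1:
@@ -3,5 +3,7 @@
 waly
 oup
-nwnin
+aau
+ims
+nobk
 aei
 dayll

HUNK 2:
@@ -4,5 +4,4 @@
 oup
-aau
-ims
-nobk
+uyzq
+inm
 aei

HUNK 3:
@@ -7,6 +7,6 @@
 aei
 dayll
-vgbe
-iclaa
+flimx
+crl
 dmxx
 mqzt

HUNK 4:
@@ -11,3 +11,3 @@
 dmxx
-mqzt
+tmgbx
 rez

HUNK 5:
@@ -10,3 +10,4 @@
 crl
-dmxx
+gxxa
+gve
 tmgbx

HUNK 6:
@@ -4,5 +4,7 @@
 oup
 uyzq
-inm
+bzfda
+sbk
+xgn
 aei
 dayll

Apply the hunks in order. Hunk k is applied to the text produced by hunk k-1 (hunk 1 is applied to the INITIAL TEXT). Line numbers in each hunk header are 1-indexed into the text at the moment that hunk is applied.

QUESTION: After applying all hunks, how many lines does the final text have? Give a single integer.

Hunk 1: at line 3 remove [nwnin] add [aau,ims,nobk] -> 14 lines: jba kpn waly oup aau ims nobk aei dayll vgbe iclaa dmxx mqzt rez
Hunk 2: at line 4 remove [aau,ims,nobk] add [uyzq,inm] -> 13 lines: jba kpn waly oup uyzq inm aei dayll vgbe iclaa dmxx mqzt rez
Hunk 3: at line 7 remove [vgbe,iclaa] add [flimx,crl] -> 13 lines: jba kpn waly oup uyzq inm aei dayll flimx crl dmxx mqzt rez
Hunk 4: at line 11 remove [mqzt] add [tmgbx] -> 13 lines: jba kpn waly oup uyzq inm aei dayll flimx crl dmxx tmgbx rez
Hunk 5: at line 10 remove [dmxx] add [gxxa,gve] -> 14 lines: jba kpn waly oup uyzq inm aei dayll flimx crl gxxa gve tmgbx rez
Hunk 6: at line 4 remove [inm] add [bzfda,sbk,xgn] -> 16 lines: jba kpn waly oup uyzq bzfda sbk xgn aei dayll flimx crl gxxa gve tmgbx rez
Final line count: 16

Answer: 16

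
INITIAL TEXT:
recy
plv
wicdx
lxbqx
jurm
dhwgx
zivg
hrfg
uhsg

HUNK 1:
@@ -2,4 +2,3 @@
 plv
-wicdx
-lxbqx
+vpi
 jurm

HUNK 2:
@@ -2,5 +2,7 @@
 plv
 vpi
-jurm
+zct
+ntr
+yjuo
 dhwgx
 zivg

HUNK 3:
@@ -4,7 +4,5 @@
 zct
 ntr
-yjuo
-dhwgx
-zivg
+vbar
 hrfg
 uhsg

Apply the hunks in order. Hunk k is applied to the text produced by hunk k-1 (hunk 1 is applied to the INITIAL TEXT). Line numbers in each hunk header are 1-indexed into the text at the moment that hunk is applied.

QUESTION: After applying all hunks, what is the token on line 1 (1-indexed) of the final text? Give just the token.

Answer: recy

Derivation:
Hunk 1: at line 2 remove [wicdx,lxbqx] add [vpi] -> 8 lines: recy plv vpi jurm dhwgx zivg hrfg uhsg
Hunk 2: at line 2 remove [jurm] add [zct,ntr,yjuo] -> 10 lines: recy plv vpi zct ntr yjuo dhwgx zivg hrfg uhsg
Hunk 3: at line 4 remove [yjuo,dhwgx,zivg] add [vbar] -> 8 lines: recy plv vpi zct ntr vbar hrfg uhsg
Final line 1: recy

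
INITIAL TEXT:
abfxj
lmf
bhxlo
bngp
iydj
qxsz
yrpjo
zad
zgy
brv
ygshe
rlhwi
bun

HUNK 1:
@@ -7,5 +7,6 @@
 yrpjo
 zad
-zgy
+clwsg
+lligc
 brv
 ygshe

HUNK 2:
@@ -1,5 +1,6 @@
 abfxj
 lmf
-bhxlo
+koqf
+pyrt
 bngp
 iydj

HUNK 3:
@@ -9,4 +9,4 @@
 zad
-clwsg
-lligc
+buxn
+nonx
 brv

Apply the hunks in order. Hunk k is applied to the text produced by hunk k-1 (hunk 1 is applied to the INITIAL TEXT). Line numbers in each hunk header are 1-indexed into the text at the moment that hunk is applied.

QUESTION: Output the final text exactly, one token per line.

Answer: abfxj
lmf
koqf
pyrt
bngp
iydj
qxsz
yrpjo
zad
buxn
nonx
brv
ygshe
rlhwi
bun

Derivation:
Hunk 1: at line 7 remove [zgy] add [clwsg,lligc] -> 14 lines: abfxj lmf bhxlo bngp iydj qxsz yrpjo zad clwsg lligc brv ygshe rlhwi bun
Hunk 2: at line 1 remove [bhxlo] add [koqf,pyrt] -> 15 lines: abfxj lmf koqf pyrt bngp iydj qxsz yrpjo zad clwsg lligc brv ygshe rlhwi bun
Hunk 3: at line 9 remove [clwsg,lligc] add [buxn,nonx] -> 15 lines: abfxj lmf koqf pyrt bngp iydj qxsz yrpjo zad buxn nonx brv ygshe rlhwi bun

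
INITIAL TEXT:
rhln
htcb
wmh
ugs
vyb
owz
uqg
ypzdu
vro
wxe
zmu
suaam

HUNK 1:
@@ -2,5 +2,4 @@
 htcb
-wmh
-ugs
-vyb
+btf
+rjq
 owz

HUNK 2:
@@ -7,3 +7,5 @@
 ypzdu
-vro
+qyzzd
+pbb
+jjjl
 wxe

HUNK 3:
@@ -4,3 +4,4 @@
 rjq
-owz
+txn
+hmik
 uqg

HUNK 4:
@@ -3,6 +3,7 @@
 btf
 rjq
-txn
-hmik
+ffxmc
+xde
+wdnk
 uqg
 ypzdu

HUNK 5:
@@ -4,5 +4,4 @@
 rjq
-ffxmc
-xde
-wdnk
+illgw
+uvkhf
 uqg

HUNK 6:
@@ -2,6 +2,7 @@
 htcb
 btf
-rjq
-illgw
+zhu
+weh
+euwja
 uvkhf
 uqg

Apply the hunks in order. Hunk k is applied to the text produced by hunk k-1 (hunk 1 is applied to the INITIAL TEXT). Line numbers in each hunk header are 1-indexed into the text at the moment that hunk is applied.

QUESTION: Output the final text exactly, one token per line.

Answer: rhln
htcb
btf
zhu
weh
euwja
uvkhf
uqg
ypzdu
qyzzd
pbb
jjjl
wxe
zmu
suaam

Derivation:
Hunk 1: at line 2 remove [wmh,ugs,vyb] add [btf,rjq] -> 11 lines: rhln htcb btf rjq owz uqg ypzdu vro wxe zmu suaam
Hunk 2: at line 7 remove [vro] add [qyzzd,pbb,jjjl] -> 13 lines: rhln htcb btf rjq owz uqg ypzdu qyzzd pbb jjjl wxe zmu suaam
Hunk 3: at line 4 remove [owz] add [txn,hmik] -> 14 lines: rhln htcb btf rjq txn hmik uqg ypzdu qyzzd pbb jjjl wxe zmu suaam
Hunk 4: at line 3 remove [txn,hmik] add [ffxmc,xde,wdnk] -> 15 lines: rhln htcb btf rjq ffxmc xde wdnk uqg ypzdu qyzzd pbb jjjl wxe zmu suaam
Hunk 5: at line 4 remove [ffxmc,xde,wdnk] add [illgw,uvkhf] -> 14 lines: rhln htcb btf rjq illgw uvkhf uqg ypzdu qyzzd pbb jjjl wxe zmu suaam
Hunk 6: at line 2 remove [rjq,illgw] add [zhu,weh,euwja] -> 15 lines: rhln htcb btf zhu weh euwja uvkhf uqg ypzdu qyzzd pbb jjjl wxe zmu suaam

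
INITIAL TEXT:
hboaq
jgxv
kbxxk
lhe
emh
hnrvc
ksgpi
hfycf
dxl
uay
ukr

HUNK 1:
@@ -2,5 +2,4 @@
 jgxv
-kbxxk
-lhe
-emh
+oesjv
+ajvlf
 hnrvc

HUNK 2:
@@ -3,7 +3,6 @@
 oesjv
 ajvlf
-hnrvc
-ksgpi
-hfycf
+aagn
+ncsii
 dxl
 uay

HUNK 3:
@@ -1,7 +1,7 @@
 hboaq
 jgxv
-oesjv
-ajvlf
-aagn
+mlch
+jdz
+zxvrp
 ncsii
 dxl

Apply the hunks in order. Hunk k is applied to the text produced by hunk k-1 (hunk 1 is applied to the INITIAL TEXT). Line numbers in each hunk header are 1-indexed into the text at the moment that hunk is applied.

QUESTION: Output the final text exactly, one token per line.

Hunk 1: at line 2 remove [kbxxk,lhe,emh] add [oesjv,ajvlf] -> 10 lines: hboaq jgxv oesjv ajvlf hnrvc ksgpi hfycf dxl uay ukr
Hunk 2: at line 3 remove [hnrvc,ksgpi,hfycf] add [aagn,ncsii] -> 9 lines: hboaq jgxv oesjv ajvlf aagn ncsii dxl uay ukr
Hunk 3: at line 1 remove [oesjv,ajvlf,aagn] add [mlch,jdz,zxvrp] -> 9 lines: hboaq jgxv mlch jdz zxvrp ncsii dxl uay ukr

Answer: hboaq
jgxv
mlch
jdz
zxvrp
ncsii
dxl
uay
ukr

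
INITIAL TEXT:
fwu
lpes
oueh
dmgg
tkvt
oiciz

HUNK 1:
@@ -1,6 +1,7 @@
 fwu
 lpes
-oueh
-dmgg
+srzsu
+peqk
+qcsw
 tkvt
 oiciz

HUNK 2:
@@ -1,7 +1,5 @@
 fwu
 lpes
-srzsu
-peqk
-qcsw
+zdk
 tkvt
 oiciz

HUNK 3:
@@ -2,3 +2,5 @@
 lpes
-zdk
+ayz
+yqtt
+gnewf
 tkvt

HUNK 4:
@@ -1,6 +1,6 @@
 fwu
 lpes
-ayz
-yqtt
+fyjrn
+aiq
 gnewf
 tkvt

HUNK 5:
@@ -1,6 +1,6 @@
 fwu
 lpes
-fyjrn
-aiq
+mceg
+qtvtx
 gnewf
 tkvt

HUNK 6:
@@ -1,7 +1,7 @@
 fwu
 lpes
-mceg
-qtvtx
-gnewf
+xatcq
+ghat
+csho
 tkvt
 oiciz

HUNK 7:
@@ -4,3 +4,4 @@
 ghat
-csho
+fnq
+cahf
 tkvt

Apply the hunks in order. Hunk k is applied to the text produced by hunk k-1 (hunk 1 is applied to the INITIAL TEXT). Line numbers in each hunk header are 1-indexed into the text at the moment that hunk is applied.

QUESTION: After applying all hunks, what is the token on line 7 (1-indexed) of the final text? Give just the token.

Answer: tkvt

Derivation:
Hunk 1: at line 1 remove [oueh,dmgg] add [srzsu,peqk,qcsw] -> 7 lines: fwu lpes srzsu peqk qcsw tkvt oiciz
Hunk 2: at line 1 remove [srzsu,peqk,qcsw] add [zdk] -> 5 lines: fwu lpes zdk tkvt oiciz
Hunk 3: at line 2 remove [zdk] add [ayz,yqtt,gnewf] -> 7 lines: fwu lpes ayz yqtt gnewf tkvt oiciz
Hunk 4: at line 1 remove [ayz,yqtt] add [fyjrn,aiq] -> 7 lines: fwu lpes fyjrn aiq gnewf tkvt oiciz
Hunk 5: at line 1 remove [fyjrn,aiq] add [mceg,qtvtx] -> 7 lines: fwu lpes mceg qtvtx gnewf tkvt oiciz
Hunk 6: at line 1 remove [mceg,qtvtx,gnewf] add [xatcq,ghat,csho] -> 7 lines: fwu lpes xatcq ghat csho tkvt oiciz
Hunk 7: at line 4 remove [csho] add [fnq,cahf] -> 8 lines: fwu lpes xatcq ghat fnq cahf tkvt oiciz
Final line 7: tkvt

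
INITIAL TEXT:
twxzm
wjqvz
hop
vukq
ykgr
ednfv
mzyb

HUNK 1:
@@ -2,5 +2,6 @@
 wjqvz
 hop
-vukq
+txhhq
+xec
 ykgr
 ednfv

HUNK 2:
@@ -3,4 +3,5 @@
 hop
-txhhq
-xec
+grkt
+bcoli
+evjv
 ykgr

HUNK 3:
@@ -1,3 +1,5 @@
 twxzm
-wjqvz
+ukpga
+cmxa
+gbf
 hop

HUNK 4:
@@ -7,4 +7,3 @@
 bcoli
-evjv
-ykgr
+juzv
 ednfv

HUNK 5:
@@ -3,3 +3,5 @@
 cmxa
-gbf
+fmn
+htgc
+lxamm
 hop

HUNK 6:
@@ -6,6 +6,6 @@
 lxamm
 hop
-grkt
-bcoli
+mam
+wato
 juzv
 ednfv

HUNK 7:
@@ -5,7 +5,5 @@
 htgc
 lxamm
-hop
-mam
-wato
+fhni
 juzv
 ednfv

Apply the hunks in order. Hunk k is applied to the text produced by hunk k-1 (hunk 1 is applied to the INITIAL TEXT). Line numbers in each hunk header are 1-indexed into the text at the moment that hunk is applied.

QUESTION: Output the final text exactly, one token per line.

Answer: twxzm
ukpga
cmxa
fmn
htgc
lxamm
fhni
juzv
ednfv
mzyb

Derivation:
Hunk 1: at line 2 remove [vukq] add [txhhq,xec] -> 8 lines: twxzm wjqvz hop txhhq xec ykgr ednfv mzyb
Hunk 2: at line 3 remove [txhhq,xec] add [grkt,bcoli,evjv] -> 9 lines: twxzm wjqvz hop grkt bcoli evjv ykgr ednfv mzyb
Hunk 3: at line 1 remove [wjqvz] add [ukpga,cmxa,gbf] -> 11 lines: twxzm ukpga cmxa gbf hop grkt bcoli evjv ykgr ednfv mzyb
Hunk 4: at line 7 remove [evjv,ykgr] add [juzv] -> 10 lines: twxzm ukpga cmxa gbf hop grkt bcoli juzv ednfv mzyb
Hunk 5: at line 3 remove [gbf] add [fmn,htgc,lxamm] -> 12 lines: twxzm ukpga cmxa fmn htgc lxamm hop grkt bcoli juzv ednfv mzyb
Hunk 6: at line 6 remove [grkt,bcoli] add [mam,wato] -> 12 lines: twxzm ukpga cmxa fmn htgc lxamm hop mam wato juzv ednfv mzyb
Hunk 7: at line 5 remove [hop,mam,wato] add [fhni] -> 10 lines: twxzm ukpga cmxa fmn htgc lxamm fhni juzv ednfv mzyb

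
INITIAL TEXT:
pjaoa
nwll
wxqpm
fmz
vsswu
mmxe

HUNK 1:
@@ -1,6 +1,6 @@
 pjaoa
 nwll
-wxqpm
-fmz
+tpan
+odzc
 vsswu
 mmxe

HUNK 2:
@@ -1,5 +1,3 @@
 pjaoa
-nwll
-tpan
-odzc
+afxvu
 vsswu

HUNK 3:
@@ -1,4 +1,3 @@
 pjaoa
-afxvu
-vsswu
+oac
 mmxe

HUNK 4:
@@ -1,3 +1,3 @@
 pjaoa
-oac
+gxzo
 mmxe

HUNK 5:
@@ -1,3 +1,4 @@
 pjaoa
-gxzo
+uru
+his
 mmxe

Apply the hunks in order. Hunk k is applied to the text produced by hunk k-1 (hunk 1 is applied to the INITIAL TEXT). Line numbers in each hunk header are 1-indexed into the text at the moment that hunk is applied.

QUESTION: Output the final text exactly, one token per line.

Answer: pjaoa
uru
his
mmxe

Derivation:
Hunk 1: at line 1 remove [wxqpm,fmz] add [tpan,odzc] -> 6 lines: pjaoa nwll tpan odzc vsswu mmxe
Hunk 2: at line 1 remove [nwll,tpan,odzc] add [afxvu] -> 4 lines: pjaoa afxvu vsswu mmxe
Hunk 3: at line 1 remove [afxvu,vsswu] add [oac] -> 3 lines: pjaoa oac mmxe
Hunk 4: at line 1 remove [oac] add [gxzo] -> 3 lines: pjaoa gxzo mmxe
Hunk 5: at line 1 remove [gxzo] add [uru,his] -> 4 lines: pjaoa uru his mmxe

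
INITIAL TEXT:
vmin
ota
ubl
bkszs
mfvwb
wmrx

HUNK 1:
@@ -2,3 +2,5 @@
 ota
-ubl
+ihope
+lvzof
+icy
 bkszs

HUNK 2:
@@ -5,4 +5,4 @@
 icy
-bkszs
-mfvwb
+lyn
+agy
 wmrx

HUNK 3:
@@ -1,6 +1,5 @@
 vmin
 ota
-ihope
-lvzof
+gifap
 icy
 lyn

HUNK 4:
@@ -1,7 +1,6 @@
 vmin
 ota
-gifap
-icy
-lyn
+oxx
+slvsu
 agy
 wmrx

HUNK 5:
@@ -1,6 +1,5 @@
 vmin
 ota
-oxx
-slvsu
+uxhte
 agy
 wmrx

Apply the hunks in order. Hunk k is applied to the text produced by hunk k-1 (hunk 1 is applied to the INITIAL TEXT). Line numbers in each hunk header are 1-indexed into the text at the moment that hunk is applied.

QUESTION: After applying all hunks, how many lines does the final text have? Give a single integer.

Answer: 5

Derivation:
Hunk 1: at line 2 remove [ubl] add [ihope,lvzof,icy] -> 8 lines: vmin ota ihope lvzof icy bkszs mfvwb wmrx
Hunk 2: at line 5 remove [bkszs,mfvwb] add [lyn,agy] -> 8 lines: vmin ota ihope lvzof icy lyn agy wmrx
Hunk 3: at line 1 remove [ihope,lvzof] add [gifap] -> 7 lines: vmin ota gifap icy lyn agy wmrx
Hunk 4: at line 1 remove [gifap,icy,lyn] add [oxx,slvsu] -> 6 lines: vmin ota oxx slvsu agy wmrx
Hunk 5: at line 1 remove [oxx,slvsu] add [uxhte] -> 5 lines: vmin ota uxhte agy wmrx
Final line count: 5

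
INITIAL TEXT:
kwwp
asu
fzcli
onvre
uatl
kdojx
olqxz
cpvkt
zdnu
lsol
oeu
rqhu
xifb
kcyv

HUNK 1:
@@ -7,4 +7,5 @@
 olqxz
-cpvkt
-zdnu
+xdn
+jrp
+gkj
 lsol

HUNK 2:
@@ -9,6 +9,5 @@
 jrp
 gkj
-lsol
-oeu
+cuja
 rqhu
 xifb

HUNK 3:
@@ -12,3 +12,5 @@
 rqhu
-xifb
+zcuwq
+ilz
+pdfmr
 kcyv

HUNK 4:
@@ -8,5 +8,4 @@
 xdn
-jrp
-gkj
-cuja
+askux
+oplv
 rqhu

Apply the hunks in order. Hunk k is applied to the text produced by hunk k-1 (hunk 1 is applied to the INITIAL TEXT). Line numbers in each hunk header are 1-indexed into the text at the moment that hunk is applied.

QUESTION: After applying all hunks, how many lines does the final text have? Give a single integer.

Answer: 15

Derivation:
Hunk 1: at line 7 remove [cpvkt,zdnu] add [xdn,jrp,gkj] -> 15 lines: kwwp asu fzcli onvre uatl kdojx olqxz xdn jrp gkj lsol oeu rqhu xifb kcyv
Hunk 2: at line 9 remove [lsol,oeu] add [cuja] -> 14 lines: kwwp asu fzcli onvre uatl kdojx olqxz xdn jrp gkj cuja rqhu xifb kcyv
Hunk 3: at line 12 remove [xifb] add [zcuwq,ilz,pdfmr] -> 16 lines: kwwp asu fzcli onvre uatl kdojx olqxz xdn jrp gkj cuja rqhu zcuwq ilz pdfmr kcyv
Hunk 4: at line 8 remove [jrp,gkj,cuja] add [askux,oplv] -> 15 lines: kwwp asu fzcli onvre uatl kdojx olqxz xdn askux oplv rqhu zcuwq ilz pdfmr kcyv
Final line count: 15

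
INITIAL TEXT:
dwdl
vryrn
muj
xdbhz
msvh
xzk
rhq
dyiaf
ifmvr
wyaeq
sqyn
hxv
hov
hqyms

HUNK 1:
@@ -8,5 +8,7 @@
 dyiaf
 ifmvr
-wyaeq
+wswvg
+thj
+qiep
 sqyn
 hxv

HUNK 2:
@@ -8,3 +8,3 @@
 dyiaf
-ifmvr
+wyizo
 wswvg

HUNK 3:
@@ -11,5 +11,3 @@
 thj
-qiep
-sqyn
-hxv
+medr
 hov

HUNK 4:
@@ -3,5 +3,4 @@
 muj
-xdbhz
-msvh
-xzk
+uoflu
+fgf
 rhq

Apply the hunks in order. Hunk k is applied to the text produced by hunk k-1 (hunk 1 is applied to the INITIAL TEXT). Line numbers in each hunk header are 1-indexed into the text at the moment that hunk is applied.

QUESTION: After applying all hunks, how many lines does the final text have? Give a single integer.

Hunk 1: at line 8 remove [wyaeq] add [wswvg,thj,qiep] -> 16 lines: dwdl vryrn muj xdbhz msvh xzk rhq dyiaf ifmvr wswvg thj qiep sqyn hxv hov hqyms
Hunk 2: at line 8 remove [ifmvr] add [wyizo] -> 16 lines: dwdl vryrn muj xdbhz msvh xzk rhq dyiaf wyizo wswvg thj qiep sqyn hxv hov hqyms
Hunk 3: at line 11 remove [qiep,sqyn,hxv] add [medr] -> 14 lines: dwdl vryrn muj xdbhz msvh xzk rhq dyiaf wyizo wswvg thj medr hov hqyms
Hunk 4: at line 3 remove [xdbhz,msvh,xzk] add [uoflu,fgf] -> 13 lines: dwdl vryrn muj uoflu fgf rhq dyiaf wyizo wswvg thj medr hov hqyms
Final line count: 13

Answer: 13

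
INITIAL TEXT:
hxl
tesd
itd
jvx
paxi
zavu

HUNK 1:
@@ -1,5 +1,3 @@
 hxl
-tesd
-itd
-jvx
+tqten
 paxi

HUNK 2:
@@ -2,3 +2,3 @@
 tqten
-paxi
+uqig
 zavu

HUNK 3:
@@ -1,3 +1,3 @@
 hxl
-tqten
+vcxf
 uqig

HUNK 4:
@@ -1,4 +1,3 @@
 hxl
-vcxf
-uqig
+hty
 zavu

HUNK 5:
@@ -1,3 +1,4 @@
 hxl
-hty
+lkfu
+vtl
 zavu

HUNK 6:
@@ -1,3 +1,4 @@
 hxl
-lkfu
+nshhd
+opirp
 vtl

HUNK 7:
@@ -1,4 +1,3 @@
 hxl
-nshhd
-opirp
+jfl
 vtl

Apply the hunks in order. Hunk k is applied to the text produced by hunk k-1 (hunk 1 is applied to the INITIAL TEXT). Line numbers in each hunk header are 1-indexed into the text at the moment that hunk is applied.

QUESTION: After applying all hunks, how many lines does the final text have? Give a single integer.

Hunk 1: at line 1 remove [tesd,itd,jvx] add [tqten] -> 4 lines: hxl tqten paxi zavu
Hunk 2: at line 2 remove [paxi] add [uqig] -> 4 lines: hxl tqten uqig zavu
Hunk 3: at line 1 remove [tqten] add [vcxf] -> 4 lines: hxl vcxf uqig zavu
Hunk 4: at line 1 remove [vcxf,uqig] add [hty] -> 3 lines: hxl hty zavu
Hunk 5: at line 1 remove [hty] add [lkfu,vtl] -> 4 lines: hxl lkfu vtl zavu
Hunk 6: at line 1 remove [lkfu] add [nshhd,opirp] -> 5 lines: hxl nshhd opirp vtl zavu
Hunk 7: at line 1 remove [nshhd,opirp] add [jfl] -> 4 lines: hxl jfl vtl zavu
Final line count: 4

Answer: 4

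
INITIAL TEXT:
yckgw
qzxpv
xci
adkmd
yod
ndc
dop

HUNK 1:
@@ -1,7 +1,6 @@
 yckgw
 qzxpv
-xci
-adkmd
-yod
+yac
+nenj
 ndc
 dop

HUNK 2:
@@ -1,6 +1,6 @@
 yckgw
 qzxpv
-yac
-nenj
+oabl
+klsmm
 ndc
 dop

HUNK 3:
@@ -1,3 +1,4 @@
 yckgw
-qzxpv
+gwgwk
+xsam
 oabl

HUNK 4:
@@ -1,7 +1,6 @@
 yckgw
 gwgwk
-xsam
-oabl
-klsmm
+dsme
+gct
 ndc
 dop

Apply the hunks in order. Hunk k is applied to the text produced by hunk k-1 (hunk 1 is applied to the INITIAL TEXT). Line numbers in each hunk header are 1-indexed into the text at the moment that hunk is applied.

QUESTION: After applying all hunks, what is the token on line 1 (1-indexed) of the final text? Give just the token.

Answer: yckgw

Derivation:
Hunk 1: at line 1 remove [xci,adkmd,yod] add [yac,nenj] -> 6 lines: yckgw qzxpv yac nenj ndc dop
Hunk 2: at line 1 remove [yac,nenj] add [oabl,klsmm] -> 6 lines: yckgw qzxpv oabl klsmm ndc dop
Hunk 3: at line 1 remove [qzxpv] add [gwgwk,xsam] -> 7 lines: yckgw gwgwk xsam oabl klsmm ndc dop
Hunk 4: at line 1 remove [xsam,oabl,klsmm] add [dsme,gct] -> 6 lines: yckgw gwgwk dsme gct ndc dop
Final line 1: yckgw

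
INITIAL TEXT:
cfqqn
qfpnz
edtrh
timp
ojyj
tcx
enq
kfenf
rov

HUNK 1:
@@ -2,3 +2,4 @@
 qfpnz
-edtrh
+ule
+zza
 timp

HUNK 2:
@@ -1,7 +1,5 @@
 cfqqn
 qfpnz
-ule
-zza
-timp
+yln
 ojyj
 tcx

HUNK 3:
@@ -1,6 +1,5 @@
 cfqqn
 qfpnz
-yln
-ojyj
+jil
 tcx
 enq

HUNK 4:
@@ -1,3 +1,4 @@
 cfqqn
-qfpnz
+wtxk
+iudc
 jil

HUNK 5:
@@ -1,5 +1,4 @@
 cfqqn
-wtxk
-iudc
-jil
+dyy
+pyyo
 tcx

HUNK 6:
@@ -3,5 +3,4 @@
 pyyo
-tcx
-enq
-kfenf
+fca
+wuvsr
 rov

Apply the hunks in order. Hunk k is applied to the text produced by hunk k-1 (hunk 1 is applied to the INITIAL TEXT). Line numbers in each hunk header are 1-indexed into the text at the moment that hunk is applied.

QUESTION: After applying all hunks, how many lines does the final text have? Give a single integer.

Hunk 1: at line 2 remove [edtrh] add [ule,zza] -> 10 lines: cfqqn qfpnz ule zza timp ojyj tcx enq kfenf rov
Hunk 2: at line 1 remove [ule,zza,timp] add [yln] -> 8 lines: cfqqn qfpnz yln ojyj tcx enq kfenf rov
Hunk 3: at line 1 remove [yln,ojyj] add [jil] -> 7 lines: cfqqn qfpnz jil tcx enq kfenf rov
Hunk 4: at line 1 remove [qfpnz] add [wtxk,iudc] -> 8 lines: cfqqn wtxk iudc jil tcx enq kfenf rov
Hunk 5: at line 1 remove [wtxk,iudc,jil] add [dyy,pyyo] -> 7 lines: cfqqn dyy pyyo tcx enq kfenf rov
Hunk 6: at line 3 remove [tcx,enq,kfenf] add [fca,wuvsr] -> 6 lines: cfqqn dyy pyyo fca wuvsr rov
Final line count: 6

Answer: 6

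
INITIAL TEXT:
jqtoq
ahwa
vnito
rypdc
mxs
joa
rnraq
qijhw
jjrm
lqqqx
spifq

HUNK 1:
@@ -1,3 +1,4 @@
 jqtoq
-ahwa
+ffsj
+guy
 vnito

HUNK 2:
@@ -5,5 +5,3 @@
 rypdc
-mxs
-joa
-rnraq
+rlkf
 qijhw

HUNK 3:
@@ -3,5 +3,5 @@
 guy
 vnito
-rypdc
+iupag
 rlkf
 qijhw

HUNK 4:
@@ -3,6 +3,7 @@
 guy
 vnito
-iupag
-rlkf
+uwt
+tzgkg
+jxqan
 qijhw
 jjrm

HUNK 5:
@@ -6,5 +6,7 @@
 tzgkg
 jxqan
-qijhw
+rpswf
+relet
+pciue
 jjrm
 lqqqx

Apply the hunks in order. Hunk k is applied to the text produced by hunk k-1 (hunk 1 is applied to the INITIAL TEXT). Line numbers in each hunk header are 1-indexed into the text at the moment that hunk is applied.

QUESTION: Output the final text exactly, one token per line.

Answer: jqtoq
ffsj
guy
vnito
uwt
tzgkg
jxqan
rpswf
relet
pciue
jjrm
lqqqx
spifq

Derivation:
Hunk 1: at line 1 remove [ahwa] add [ffsj,guy] -> 12 lines: jqtoq ffsj guy vnito rypdc mxs joa rnraq qijhw jjrm lqqqx spifq
Hunk 2: at line 5 remove [mxs,joa,rnraq] add [rlkf] -> 10 lines: jqtoq ffsj guy vnito rypdc rlkf qijhw jjrm lqqqx spifq
Hunk 3: at line 3 remove [rypdc] add [iupag] -> 10 lines: jqtoq ffsj guy vnito iupag rlkf qijhw jjrm lqqqx spifq
Hunk 4: at line 3 remove [iupag,rlkf] add [uwt,tzgkg,jxqan] -> 11 lines: jqtoq ffsj guy vnito uwt tzgkg jxqan qijhw jjrm lqqqx spifq
Hunk 5: at line 6 remove [qijhw] add [rpswf,relet,pciue] -> 13 lines: jqtoq ffsj guy vnito uwt tzgkg jxqan rpswf relet pciue jjrm lqqqx spifq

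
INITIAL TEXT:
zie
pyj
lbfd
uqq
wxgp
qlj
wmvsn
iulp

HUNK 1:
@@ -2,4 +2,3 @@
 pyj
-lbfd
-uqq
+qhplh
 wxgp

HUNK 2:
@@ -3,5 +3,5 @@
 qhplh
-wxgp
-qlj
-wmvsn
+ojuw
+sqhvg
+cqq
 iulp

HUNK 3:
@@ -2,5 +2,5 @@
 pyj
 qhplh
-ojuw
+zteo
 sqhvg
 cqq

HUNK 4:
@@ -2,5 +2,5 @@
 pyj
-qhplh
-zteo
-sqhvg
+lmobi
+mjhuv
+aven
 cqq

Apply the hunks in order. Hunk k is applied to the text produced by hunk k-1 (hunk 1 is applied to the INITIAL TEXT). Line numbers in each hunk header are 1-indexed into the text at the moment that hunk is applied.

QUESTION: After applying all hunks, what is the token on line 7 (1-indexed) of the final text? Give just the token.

Hunk 1: at line 2 remove [lbfd,uqq] add [qhplh] -> 7 lines: zie pyj qhplh wxgp qlj wmvsn iulp
Hunk 2: at line 3 remove [wxgp,qlj,wmvsn] add [ojuw,sqhvg,cqq] -> 7 lines: zie pyj qhplh ojuw sqhvg cqq iulp
Hunk 3: at line 2 remove [ojuw] add [zteo] -> 7 lines: zie pyj qhplh zteo sqhvg cqq iulp
Hunk 4: at line 2 remove [qhplh,zteo,sqhvg] add [lmobi,mjhuv,aven] -> 7 lines: zie pyj lmobi mjhuv aven cqq iulp
Final line 7: iulp

Answer: iulp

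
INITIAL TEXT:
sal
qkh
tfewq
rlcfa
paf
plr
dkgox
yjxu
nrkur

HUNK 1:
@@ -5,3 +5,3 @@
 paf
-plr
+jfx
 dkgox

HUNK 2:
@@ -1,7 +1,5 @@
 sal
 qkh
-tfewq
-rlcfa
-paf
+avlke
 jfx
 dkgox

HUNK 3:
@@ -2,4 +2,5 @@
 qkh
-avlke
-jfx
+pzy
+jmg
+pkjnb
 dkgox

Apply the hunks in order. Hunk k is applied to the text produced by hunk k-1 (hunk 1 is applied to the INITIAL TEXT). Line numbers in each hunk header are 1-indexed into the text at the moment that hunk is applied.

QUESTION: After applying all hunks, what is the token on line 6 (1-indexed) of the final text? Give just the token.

Answer: dkgox

Derivation:
Hunk 1: at line 5 remove [plr] add [jfx] -> 9 lines: sal qkh tfewq rlcfa paf jfx dkgox yjxu nrkur
Hunk 2: at line 1 remove [tfewq,rlcfa,paf] add [avlke] -> 7 lines: sal qkh avlke jfx dkgox yjxu nrkur
Hunk 3: at line 2 remove [avlke,jfx] add [pzy,jmg,pkjnb] -> 8 lines: sal qkh pzy jmg pkjnb dkgox yjxu nrkur
Final line 6: dkgox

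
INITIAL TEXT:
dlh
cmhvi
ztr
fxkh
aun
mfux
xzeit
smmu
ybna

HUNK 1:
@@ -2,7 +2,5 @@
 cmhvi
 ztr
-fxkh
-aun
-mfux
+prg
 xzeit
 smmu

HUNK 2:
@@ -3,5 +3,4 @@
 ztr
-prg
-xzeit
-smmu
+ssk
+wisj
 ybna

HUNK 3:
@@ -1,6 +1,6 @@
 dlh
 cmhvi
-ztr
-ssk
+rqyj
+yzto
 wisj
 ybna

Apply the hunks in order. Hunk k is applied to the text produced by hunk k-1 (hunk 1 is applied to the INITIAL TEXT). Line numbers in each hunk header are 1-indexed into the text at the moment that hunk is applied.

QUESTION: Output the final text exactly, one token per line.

Answer: dlh
cmhvi
rqyj
yzto
wisj
ybna

Derivation:
Hunk 1: at line 2 remove [fxkh,aun,mfux] add [prg] -> 7 lines: dlh cmhvi ztr prg xzeit smmu ybna
Hunk 2: at line 3 remove [prg,xzeit,smmu] add [ssk,wisj] -> 6 lines: dlh cmhvi ztr ssk wisj ybna
Hunk 3: at line 1 remove [ztr,ssk] add [rqyj,yzto] -> 6 lines: dlh cmhvi rqyj yzto wisj ybna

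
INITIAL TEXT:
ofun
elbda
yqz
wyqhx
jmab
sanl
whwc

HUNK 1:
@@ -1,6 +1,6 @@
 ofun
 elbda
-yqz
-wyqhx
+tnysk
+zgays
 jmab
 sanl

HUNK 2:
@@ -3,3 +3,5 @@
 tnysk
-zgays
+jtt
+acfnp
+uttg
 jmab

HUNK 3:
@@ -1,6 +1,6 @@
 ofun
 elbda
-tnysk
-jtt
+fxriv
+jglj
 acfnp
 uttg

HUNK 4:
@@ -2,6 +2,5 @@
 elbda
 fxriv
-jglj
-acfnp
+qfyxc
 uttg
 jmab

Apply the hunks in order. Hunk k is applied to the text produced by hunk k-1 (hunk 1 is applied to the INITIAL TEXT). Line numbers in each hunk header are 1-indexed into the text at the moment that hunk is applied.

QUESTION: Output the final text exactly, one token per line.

Answer: ofun
elbda
fxriv
qfyxc
uttg
jmab
sanl
whwc

Derivation:
Hunk 1: at line 1 remove [yqz,wyqhx] add [tnysk,zgays] -> 7 lines: ofun elbda tnysk zgays jmab sanl whwc
Hunk 2: at line 3 remove [zgays] add [jtt,acfnp,uttg] -> 9 lines: ofun elbda tnysk jtt acfnp uttg jmab sanl whwc
Hunk 3: at line 1 remove [tnysk,jtt] add [fxriv,jglj] -> 9 lines: ofun elbda fxriv jglj acfnp uttg jmab sanl whwc
Hunk 4: at line 2 remove [jglj,acfnp] add [qfyxc] -> 8 lines: ofun elbda fxriv qfyxc uttg jmab sanl whwc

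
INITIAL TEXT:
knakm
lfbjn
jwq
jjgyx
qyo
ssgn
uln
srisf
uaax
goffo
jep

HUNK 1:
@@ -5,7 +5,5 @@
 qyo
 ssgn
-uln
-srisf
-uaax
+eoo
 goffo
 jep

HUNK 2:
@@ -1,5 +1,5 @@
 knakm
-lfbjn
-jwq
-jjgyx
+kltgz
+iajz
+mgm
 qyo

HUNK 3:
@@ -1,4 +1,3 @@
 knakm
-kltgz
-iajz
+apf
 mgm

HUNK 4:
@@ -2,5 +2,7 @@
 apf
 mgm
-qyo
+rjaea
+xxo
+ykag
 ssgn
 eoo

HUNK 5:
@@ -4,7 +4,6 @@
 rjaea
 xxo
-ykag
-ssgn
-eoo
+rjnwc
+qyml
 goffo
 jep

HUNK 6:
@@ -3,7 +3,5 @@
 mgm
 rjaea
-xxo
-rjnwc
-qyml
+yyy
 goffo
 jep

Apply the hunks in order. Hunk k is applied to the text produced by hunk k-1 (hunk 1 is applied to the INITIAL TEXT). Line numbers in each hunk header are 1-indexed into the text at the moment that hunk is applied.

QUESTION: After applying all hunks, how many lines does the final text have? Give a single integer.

Hunk 1: at line 5 remove [uln,srisf,uaax] add [eoo] -> 9 lines: knakm lfbjn jwq jjgyx qyo ssgn eoo goffo jep
Hunk 2: at line 1 remove [lfbjn,jwq,jjgyx] add [kltgz,iajz,mgm] -> 9 lines: knakm kltgz iajz mgm qyo ssgn eoo goffo jep
Hunk 3: at line 1 remove [kltgz,iajz] add [apf] -> 8 lines: knakm apf mgm qyo ssgn eoo goffo jep
Hunk 4: at line 2 remove [qyo] add [rjaea,xxo,ykag] -> 10 lines: knakm apf mgm rjaea xxo ykag ssgn eoo goffo jep
Hunk 5: at line 4 remove [ykag,ssgn,eoo] add [rjnwc,qyml] -> 9 lines: knakm apf mgm rjaea xxo rjnwc qyml goffo jep
Hunk 6: at line 3 remove [xxo,rjnwc,qyml] add [yyy] -> 7 lines: knakm apf mgm rjaea yyy goffo jep
Final line count: 7

Answer: 7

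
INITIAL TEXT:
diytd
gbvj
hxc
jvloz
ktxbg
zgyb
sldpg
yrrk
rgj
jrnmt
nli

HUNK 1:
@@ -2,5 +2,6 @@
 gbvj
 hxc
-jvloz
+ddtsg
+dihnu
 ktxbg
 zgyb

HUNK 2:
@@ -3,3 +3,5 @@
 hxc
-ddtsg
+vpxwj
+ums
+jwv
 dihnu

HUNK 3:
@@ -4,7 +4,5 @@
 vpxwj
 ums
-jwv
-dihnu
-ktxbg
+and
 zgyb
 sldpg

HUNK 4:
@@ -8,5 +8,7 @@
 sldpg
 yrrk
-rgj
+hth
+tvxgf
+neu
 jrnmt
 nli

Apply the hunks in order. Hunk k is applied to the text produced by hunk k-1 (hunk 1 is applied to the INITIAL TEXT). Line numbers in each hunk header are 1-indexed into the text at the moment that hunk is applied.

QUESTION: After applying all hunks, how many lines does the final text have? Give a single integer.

Hunk 1: at line 2 remove [jvloz] add [ddtsg,dihnu] -> 12 lines: diytd gbvj hxc ddtsg dihnu ktxbg zgyb sldpg yrrk rgj jrnmt nli
Hunk 2: at line 3 remove [ddtsg] add [vpxwj,ums,jwv] -> 14 lines: diytd gbvj hxc vpxwj ums jwv dihnu ktxbg zgyb sldpg yrrk rgj jrnmt nli
Hunk 3: at line 4 remove [jwv,dihnu,ktxbg] add [and] -> 12 lines: diytd gbvj hxc vpxwj ums and zgyb sldpg yrrk rgj jrnmt nli
Hunk 4: at line 8 remove [rgj] add [hth,tvxgf,neu] -> 14 lines: diytd gbvj hxc vpxwj ums and zgyb sldpg yrrk hth tvxgf neu jrnmt nli
Final line count: 14

Answer: 14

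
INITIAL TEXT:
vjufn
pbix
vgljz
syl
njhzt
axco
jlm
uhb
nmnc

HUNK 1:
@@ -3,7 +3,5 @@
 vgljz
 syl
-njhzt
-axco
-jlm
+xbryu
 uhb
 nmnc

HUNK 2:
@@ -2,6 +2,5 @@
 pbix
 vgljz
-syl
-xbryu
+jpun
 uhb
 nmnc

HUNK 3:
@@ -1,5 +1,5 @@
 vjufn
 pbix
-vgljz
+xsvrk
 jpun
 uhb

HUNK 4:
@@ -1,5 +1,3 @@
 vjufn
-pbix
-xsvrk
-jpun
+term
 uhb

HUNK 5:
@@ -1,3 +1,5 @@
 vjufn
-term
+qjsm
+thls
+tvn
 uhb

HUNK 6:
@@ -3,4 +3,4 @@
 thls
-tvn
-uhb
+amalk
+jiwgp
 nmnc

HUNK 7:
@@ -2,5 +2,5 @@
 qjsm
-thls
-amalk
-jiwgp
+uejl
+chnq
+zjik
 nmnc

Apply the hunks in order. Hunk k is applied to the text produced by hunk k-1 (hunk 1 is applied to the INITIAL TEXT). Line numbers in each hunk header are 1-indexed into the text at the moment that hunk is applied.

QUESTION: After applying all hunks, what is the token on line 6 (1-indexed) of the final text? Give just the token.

Hunk 1: at line 3 remove [njhzt,axco,jlm] add [xbryu] -> 7 lines: vjufn pbix vgljz syl xbryu uhb nmnc
Hunk 2: at line 2 remove [syl,xbryu] add [jpun] -> 6 lines: vjufn pbix vgljz jpun uhb nmnc
Hunk 3: at line 1 remove [vgljz] add [xsvrk] -> 6 lines: vjufn pbix xsvrk jpun uhb nmnc
Hunk 4: at line 1 remove [pbix,xsvrk,jpun] add [term] -> 4 lines: vjufn term uhb nmnc
Hunk 5: at line 1 remove [term] add [qjsm,thls,tvn] -> 6 lines: vjufn qjsm thls tvn uhb nmnc
Hunk 6: at line 3 remove [tvn,uhb] add [amalk,jiwgp] -> 6 lines: vjufn qjsm thls amalk jiwgp nmnc
Hunk 7: at line 2 remove [thls,amalk,jiwgp] add [uejl,chnq,zjik] -> 6 lines: vjufn qjsm uejl chnq zjik nmnc
Final line 6: nmnc

Answer: nmnc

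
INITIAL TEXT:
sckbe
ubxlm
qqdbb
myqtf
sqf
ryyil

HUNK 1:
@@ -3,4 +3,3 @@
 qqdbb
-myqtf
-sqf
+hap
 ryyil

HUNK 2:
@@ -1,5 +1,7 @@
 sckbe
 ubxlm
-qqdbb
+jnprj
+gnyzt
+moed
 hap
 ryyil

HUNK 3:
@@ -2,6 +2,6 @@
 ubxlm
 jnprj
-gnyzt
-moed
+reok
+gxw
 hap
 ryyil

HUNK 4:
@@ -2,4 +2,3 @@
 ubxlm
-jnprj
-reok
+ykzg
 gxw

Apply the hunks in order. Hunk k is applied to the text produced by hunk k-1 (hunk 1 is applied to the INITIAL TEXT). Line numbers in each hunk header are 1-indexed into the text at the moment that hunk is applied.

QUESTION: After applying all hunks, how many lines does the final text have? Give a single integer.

Hunk 1: at line 3 remove [myqtf,sqf] add [hap] -> 5 lines: sckbe ubxlm qqdbb hap ryyil
Hunk 2: at line 1 remove [qqdbb] add [jnprj,gnyzt,moed] -> 7 lines: sckbe ubxlm jnprj gnyzt moed hap ryyil
Hunk 3: at line 2 remove [gnyzt,moed] add [reok,gxw] -> 7 lines: sckbe ubxlm jnprj reok gxw hap ryyil
Hunk 4: at line 2 remove [jnprj,reok] add [ykzg] -> 6 lines: sckbe ubxlm ykzg gxw hap ryyil
Final line count: 6

Answer: 6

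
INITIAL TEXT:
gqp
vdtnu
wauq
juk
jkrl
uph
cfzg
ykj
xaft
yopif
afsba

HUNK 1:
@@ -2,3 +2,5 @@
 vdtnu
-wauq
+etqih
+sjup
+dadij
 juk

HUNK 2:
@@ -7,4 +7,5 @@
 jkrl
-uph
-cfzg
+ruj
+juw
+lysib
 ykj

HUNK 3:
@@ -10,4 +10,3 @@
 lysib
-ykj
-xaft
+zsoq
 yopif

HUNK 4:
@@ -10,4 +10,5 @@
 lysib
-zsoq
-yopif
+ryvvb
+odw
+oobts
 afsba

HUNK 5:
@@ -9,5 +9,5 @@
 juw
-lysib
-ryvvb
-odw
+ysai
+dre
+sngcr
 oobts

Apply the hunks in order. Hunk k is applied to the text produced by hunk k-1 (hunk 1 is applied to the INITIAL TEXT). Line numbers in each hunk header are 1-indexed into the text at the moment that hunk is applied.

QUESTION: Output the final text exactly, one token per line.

Answer: gqp
vdtnu
etqih
sjup
dadij
juk
jkrl
ruj
juw
ysai
dre
sngcr
oobts
afsba

Derivation:
Hunk 1: at line 2 remove [wauq] add [etqih,sjup,dadij] -> 13 lines: gqp vdtnu etqih sjup dadij juk jkrl uph cfzg ykj xaft yopif afsba
Hunk 2: at line 7 remove [uph,cfzg] add [ruj,juw,lysib] -> 14 lines: gqp vdtnu etqih sjup dadij juk jkrl ruj juw lysib ykj xaft yopif afsba
Hunk 3: at line 10 remove [ykj,xaft] add [zsoq] -> 13 lines: gqp vdtnu etqih sjup dadij juk jkrl ruj juw lysib zsoq yopif afsba
Hunk 4: at line 10 remove [zsoq,yopif] add [ryvvb,odw,oobts] -> 14 lines: gqp vdtnu etqih sjup dadij juk jkrl ruj juw lysib ryvvb odw oobts afsba
Hunk 5: at line 9 remove [lysib,ryvvb,odw] add [ysai,dre,sngcr] -> 14 lines: gqp vdtnu etqih sjup dadij juk jkrl ruj juw ysai dre sngcr oobts afsba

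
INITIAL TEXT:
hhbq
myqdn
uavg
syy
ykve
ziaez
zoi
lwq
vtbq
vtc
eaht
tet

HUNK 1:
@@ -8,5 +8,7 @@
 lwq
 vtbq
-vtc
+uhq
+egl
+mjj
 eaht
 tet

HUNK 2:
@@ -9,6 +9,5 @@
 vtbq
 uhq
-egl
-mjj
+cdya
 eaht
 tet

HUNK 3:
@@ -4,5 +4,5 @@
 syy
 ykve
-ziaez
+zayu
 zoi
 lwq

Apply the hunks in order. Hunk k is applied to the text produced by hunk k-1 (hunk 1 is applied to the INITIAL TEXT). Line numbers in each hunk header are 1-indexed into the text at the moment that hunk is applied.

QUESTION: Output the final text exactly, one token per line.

Answer: hhbq
myqdn
uavg
syy
ykve
zayu
zoi
lwq
vtbq
uhq
cdya
eaht
tet

Derivation:
Hunk 1: at line 8 remove [vtc] add [uhq,egl,mjj] -> 14 lines: hhbq myqdn uavg syy ykve ziaez zoi lwq vtbq uhq egl mjj eaht tet
Hunk 2: at line 9 remove [egl,mjj] add [cdya] -> 13 lines: hhbq myqdn uavg syy ykve ziaez zoi lwq vtbq uhq cdya eaht tet
Hunk 3: at line 4 remove [ziaez] add [zayu] -> 13 lines: hhbq myqdn uavg syy ykve zayu zoi lwq vtbq uhq cdya eaht tet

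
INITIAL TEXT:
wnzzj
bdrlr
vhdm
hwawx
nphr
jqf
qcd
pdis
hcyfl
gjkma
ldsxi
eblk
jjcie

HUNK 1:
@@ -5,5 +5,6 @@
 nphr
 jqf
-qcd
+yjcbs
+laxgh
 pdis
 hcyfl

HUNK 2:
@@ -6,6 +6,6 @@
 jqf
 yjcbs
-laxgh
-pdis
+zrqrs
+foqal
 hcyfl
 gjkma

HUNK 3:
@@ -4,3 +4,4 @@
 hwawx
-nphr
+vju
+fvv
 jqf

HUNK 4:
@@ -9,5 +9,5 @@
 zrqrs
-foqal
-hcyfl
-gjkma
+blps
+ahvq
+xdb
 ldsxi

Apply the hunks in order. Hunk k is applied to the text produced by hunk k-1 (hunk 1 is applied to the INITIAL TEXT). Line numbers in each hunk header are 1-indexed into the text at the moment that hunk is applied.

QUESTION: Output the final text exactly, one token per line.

Hunk 1: at line 5 remove [qcd] add [yjcbs,laxgh] -> 14 lines: wnzzj bdrlr vhdm hwawx nphr jqf yjcbs laxgh pdis hcyfl gjkma ldsxi eblk jjcie
Hunk 2: at line 6 remove [laxgh,pdis] add [zrqrs,foqal] -> 14 lines: wnzzj bdrlr vhdm hwawx nphr jqf yjcbs zrqrs foqal hcyfl gjkma ldsxi eblk jjcie
Hunk 3: at line 4 remove [nphr] add [vju,fvv] -> 15 lines: wnzzj bdrlr vhdm hwawx vju fvv jqf yjcbs zrqrs foqal hcyfl gjkma ldsxi eblk jjcie
Hunk 4: at line 9 remove [foqal,hcyfl,gjkma] add [blps,ahvq,xdb] -> 15 lines: wnzzj bdrlr vhdm hwawx vju fvv jqf yjcbs zrqrs blps ahvq xdb ldsxi eblk jjcie

Answer: wnzzj
bdrlr
vhdm
hwawx
vju
fvv
jqf
yjcbs
zrqrs
blps
ahvq
xdb
ldsxi
eblk
jjcie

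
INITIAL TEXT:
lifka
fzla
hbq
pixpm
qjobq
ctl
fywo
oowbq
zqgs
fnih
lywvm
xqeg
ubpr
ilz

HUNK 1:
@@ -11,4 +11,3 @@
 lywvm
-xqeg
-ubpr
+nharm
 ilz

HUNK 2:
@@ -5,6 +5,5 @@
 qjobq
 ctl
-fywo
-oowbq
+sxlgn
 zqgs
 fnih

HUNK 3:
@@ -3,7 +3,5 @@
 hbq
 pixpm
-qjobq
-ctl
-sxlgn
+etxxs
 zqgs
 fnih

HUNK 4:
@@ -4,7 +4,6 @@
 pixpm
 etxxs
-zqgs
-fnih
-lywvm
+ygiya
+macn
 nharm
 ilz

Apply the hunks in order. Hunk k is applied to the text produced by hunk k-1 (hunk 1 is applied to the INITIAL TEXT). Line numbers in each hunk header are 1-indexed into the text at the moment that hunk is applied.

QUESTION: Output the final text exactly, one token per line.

Answer: lifka
fzla
hbq
pixpm
etxxs
ygiya
macn
nharm
ilz

Derivation:
Hunk 1: at line 11 remove [xqeg,ubpr] add [nharm] -> 13 lines: lifka fzla hbq pixpm qjobq ctl fywo oowbq zqgs fnih lywvm nharm ilz
Hunk 2: at line 5 remove [fywo,oowbq] add [sxlgn] -> 12 lines: lifka fzla hbq pixpm qjobq ctl sxlgn zqgs fnih lywvm nharm ilz
Hunk 3: at line 3 remove [qjobq,ctl,sxlgn] add [etxxs] -> 10 lines: lifka fzla hbq pixpm etxxs zqgs fnih lywvm nharm ilz
Hunk 4: at line 4 remove [zqgs,fnih,lywvm] add [ygiya,macn] -> 9 lines: lifka fzla hbq pixpm etxxs ygiya macn nharm ilz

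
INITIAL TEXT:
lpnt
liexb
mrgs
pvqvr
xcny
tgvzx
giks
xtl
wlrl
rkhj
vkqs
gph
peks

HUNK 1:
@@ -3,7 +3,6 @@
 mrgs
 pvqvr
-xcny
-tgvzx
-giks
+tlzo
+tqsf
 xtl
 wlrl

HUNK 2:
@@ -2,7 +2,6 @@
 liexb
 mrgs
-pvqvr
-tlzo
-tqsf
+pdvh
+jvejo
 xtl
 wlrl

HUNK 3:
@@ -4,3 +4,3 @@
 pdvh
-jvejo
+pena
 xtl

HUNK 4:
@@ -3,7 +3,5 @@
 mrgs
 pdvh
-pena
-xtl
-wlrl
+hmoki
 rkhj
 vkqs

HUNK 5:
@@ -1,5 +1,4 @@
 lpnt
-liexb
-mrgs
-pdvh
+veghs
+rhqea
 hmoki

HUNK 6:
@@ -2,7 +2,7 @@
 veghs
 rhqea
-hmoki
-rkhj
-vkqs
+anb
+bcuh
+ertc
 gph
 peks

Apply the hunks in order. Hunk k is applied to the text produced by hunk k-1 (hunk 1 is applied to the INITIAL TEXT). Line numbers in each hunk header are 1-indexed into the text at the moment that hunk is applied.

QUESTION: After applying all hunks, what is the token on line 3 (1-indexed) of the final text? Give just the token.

Answer: rhqea

Derivation:
Hunk 1: at line 3 remove [xcny,tgvzx,giks] add [tlzo,tqsf] -> 12 lines: lpnt liexb mrgs pvqvr tlzo tqsf xtl wlrl rkhj vkqs gph peks
Hunk 2: at line 2 remove [pvqvr,tlzo,tqsf] add [pdvh,jvejo] -> 11 lines: lpnt liexb mrgs pdvh jvejo xtl wlrl rkhj vkqs gph peks
Hunk 3: at line 4 remove [jvejo] add [pena] -> 11 lines: lpnt liexb mrgs pdvh pena xtl wlrl rkhj vkqs gph peks
Hunk 4: at line 3 remove [pena,xtl,wlrl] add [hmoki] -> 9 lines: lpnt liexb mrgs pdvh hmoki rkhj vkqs gph peks
Hunk 5: at line 1 remove [liexb,mrgs,pdvh] add [veghs,rhqea] -> 8 lines: lpnt veghs rhqea hmoki rkhj vkqs gph peks
Hunk 6: at line 2 remove [hmoki,rkhj,vkqs] add [anb,bcuh,ertc] -> 8 lines: lpnt veghs rhqea anb bcuh ertc gph peks
Final line 3: rhqea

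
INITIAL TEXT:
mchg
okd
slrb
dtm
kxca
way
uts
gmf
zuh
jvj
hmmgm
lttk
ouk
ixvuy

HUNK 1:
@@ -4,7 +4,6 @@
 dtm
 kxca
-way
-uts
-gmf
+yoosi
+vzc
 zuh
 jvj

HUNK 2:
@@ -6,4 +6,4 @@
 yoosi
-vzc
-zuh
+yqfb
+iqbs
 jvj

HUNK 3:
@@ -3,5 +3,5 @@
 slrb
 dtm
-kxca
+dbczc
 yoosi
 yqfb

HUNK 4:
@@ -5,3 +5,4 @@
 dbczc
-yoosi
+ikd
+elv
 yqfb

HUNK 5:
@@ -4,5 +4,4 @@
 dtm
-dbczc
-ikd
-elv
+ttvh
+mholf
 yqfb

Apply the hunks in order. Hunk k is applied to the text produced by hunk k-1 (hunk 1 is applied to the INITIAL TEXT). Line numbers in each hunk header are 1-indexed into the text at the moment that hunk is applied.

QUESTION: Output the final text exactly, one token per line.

Hunk 1: at line 4 remove [way,uts,gmf] add [yoosi,vzc] -> 13 lines: mchg okd slrb dtm kxca yoosi vzc zuh jvj hmmgm lttk ouk ixvuy
Hunk 2: at line 6 remove [vzc,zuh] add [yqfb,iqbs] -> 13 lines: mchg okd slrb dtm kxca yoosi yqfb iqbs jvj hmmgm lttk ouk ixvuy
Hunk 3: at line 3 remove [kxca] add [dbczc] -> 13 lines: mchg okd slrb dtm dbczc yoosi yqfb iqbs jvj hmmgm lttk ouk ixvuy
Hunk 4: at line 5 remove [yoosi] add [ikd,elv] -> 14 lines: mchg okd slrb dtm dbczc ikd elv yqfb iqbs jvj hmmgm lttk ouk ixvuy
Hunk 5: at line 4 remove [dbczc,ikd,elv] add [ttvh,mholf] -> 13 lines: mchg okd slrb dtm ttvh mholf yqfb iqbs jvj hmmgm lttk ouk ixvuy

Answer: mchg
okd
slrb
dtm
ttvh
mholf
yqfb
iqbs
jvj
hmmgm
lttk
ouk
ixvuy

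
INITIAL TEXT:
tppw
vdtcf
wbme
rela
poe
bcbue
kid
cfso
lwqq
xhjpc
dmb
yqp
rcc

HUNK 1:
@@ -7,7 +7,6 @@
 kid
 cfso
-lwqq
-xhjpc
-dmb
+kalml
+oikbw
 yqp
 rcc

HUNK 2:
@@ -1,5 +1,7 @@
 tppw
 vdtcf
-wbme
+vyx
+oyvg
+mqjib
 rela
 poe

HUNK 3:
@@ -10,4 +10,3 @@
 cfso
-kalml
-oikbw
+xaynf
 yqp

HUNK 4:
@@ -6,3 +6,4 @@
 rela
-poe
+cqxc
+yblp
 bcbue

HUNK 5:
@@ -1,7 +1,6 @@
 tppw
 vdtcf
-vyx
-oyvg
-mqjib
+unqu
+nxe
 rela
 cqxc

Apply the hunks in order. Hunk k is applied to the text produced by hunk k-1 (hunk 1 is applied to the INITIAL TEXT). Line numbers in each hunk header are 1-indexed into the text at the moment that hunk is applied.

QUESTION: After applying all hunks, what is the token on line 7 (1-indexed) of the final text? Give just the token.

Answer: yblp

Derivation:
Hunk 1: at line 7 remove [lwqq,xhjpc,dmb] add [kalml,oikbw] -> 12 lines: tppw vdtcf wbme rela poe bcbue kid cfso kalml oikbw yqp rcc
Hunk 2: at line 1 remove [wbme] add [vyx,oyvg,mqjib] -> 14 lines: tppw vdtcf vyx oyvg mqjib rela poe bcbue kid cfso kalml oikbw yqp rcc
Hunk 3: at line 10 remove [kalml,oikbw] add [xaynf] -> 13 lines: tppw vdtcf vyx oyvg mqjib rela poe bcbue kid cfso xaynf yqp rcc
Hunk 4: at line 6 remove [poe] add [cqxc,yblp] -> 14 lines: tppw vdtcf vyx oyvg mqjib rela cqxc yblp bcbue kid cfso xaynf yqp rcc
Hunk 5: at line 1 remove [vyx,oyvg,mqjib] add [unqu,nxe] -> 13 lines: tppw vdtcf unqu nxe rela cqxc yblp bcbue kid cfso xaynf yqp rcc
Final line 7: yblp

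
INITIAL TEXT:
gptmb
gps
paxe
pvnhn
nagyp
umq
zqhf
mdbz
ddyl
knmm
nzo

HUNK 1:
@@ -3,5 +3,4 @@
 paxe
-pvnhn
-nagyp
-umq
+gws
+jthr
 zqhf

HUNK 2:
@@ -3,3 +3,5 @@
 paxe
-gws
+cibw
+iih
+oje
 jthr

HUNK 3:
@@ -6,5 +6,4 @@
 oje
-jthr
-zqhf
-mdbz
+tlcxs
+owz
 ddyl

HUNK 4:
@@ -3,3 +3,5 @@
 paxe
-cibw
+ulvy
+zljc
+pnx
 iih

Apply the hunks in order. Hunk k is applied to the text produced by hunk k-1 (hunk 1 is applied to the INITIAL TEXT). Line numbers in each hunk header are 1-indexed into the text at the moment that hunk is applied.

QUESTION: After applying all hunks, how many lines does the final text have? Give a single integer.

Answer: 13

Derivation:
Hunk 1: at line 3 remove [pvnhn,nagyp,umq] add [gws,jthr] -> 10 lines: gptmb gps paxe gws jthr zqhf mdbz ddyl knmm nzo
Hunk 2: at line 3 remove [gws] add [cibw,iih,oje] -> 12 lines: gptmb gps paxe cibw iih oje jthr zqhf mdbz ddyl knmm nzo
Hunk 3: at line 6 remove [jthr,zqhf,mdbz] add [tlcxs,owz] -> 11 lines: gptmb gps paxe cibw iih oje tlcxs owz ddyl knmm nzo
Hunk 4: at line 3 remove [cibw] add [ulvy,zljc,pnx] -> 13 lines: gptmb gps paxe ulvy zljc pnx iih oje tlcxs owz ddyl knmm nzo
Final line count: 13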